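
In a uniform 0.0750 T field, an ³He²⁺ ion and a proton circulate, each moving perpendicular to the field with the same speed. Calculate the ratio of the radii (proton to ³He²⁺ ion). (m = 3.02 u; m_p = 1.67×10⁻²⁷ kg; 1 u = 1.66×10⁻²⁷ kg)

ratio ≈ 0.666

r = mv/(qB) ⇒ at equal v, r ∝ m/q.
r_{proton}/r_{³He²⁺ ion} = 0.666.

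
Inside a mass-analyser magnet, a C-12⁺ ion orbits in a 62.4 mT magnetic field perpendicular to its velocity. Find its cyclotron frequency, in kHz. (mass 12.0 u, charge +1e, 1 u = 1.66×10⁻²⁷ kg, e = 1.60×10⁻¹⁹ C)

f = qB/(2πm) = (1×1.60×10^-19)(0.0624) / [2π(1.99×10^-26)] = 7.98×10^4 Hz.

f ≈ 79.8 kHz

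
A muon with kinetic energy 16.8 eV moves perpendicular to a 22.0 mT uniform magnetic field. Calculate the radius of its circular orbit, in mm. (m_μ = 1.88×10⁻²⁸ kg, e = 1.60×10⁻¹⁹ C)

r ≈ 9.03 mm

Convert the energy: K = 16.8 eV = 2.69×10^-18 J.
v = √(2K/m) = √(2·2.69×10^-18/1.88×10^-28) = 1.69×10^5 m/s.
r = mv/(qB) = (1.88×10^-28)(1.69×10^5) / [(1×1.60×10^-19)(0.0220)] = 9.03×10^-3 m.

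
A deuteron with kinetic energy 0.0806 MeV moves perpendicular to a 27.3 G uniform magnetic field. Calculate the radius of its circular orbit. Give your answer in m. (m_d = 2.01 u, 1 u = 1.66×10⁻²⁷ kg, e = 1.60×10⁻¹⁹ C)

r ≈ 21.2 m

Convert the energy: K = 0.0806 MeV = 1.29×10^-14 J.
v = √(2K/m) = √(2·1.29×10^-14/3.34×10^-27) = 2.78×10^6 m/s.
r = mv/(qB) = (3.34×10^-27)(2.78×10^6) / [(1×1.60×10^-19)(2.73×10^-3)] = 21.2 m.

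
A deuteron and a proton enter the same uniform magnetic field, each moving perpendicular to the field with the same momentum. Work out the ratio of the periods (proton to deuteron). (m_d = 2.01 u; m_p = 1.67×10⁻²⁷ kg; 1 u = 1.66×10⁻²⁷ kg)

T = 2πm/(qB) is independent of speed, so T₂/T₁ = (m₂/q₂)/(m₁/q₁).
T_{proton}/T_{deuteron} = (1.67×10^-27/1e) / (3.34×10^-27/1e) = 0.501.

ratio ≈ 0.501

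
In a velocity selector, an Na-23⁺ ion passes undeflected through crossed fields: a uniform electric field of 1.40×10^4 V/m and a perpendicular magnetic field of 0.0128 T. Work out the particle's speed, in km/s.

For zero net force, qE = qvB, so v = E/B.
v = (1.40×10^4) / (0.0128) = 1.09×10^6 m/s.

v ≈ 1090 km/s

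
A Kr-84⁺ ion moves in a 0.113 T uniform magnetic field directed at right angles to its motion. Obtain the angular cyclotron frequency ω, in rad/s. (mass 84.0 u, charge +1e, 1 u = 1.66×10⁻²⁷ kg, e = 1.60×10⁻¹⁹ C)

ω = qB/m = (1×1.60×10^-19)(0.113) / (1.39×10^-25) = 1.30×10^5 rad/s.

ω ≈ 1.30×10^5 rad/s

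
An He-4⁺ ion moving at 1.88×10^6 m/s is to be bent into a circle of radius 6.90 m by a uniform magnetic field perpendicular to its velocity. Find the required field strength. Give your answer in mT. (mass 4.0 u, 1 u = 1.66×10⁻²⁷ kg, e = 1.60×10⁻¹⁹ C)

qvB = mv²/r gives B = mv/(qr).
B = (6.64×10^-27)(1.88×10^6) / [(1×1.60×10^-19)(6.90)] = 0.0113 T.

B ≈ 11.3 mT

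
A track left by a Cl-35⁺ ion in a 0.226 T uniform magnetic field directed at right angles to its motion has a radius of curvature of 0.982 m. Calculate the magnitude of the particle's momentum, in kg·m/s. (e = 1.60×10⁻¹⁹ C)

Since qvB = mv²/r, the momentum p = mv = qBr.
p = (1×1.60×10^-19)(0.226)(0.982) = 3.55×10^-20 kg·m/s.

p ≈ 3.55×10^-20 kg·m/s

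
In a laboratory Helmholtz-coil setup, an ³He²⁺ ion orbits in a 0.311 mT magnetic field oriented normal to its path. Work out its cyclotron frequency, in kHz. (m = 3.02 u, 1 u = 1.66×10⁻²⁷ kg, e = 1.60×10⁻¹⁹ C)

f ≈ 3.16 kHz

f = qB/(2πm) = (2×1.60×10^-19)(3.11×10^-4) / [2π(5.01×10^-27)] = 3160 Hz.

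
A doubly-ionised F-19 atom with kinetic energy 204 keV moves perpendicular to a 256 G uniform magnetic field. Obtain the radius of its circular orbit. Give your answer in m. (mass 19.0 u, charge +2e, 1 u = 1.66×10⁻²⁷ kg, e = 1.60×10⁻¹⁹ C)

Convert the energy: K = 204 keV = 3.26×10^-14 J.
v = √(2K/m) = √(2·3.26×10^-14/3.15×10^-26) = 1.44×10^6 m/s.
r = mv/(qB) = (3.15×10^-26)(1.44×10^6) / [(2×1.60×10^-19)(0.0256)] = 5.54 m.

r ≈ 5.54 m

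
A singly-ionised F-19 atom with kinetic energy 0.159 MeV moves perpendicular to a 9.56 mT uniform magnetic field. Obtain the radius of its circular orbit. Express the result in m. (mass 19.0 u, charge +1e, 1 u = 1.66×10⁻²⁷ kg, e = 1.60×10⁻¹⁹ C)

Convert the energy: K = 0.159 MeV = 2.54×10^-14 J.
v = √(2K/m) = √(2·2.54×10^-14/3.15×10^-26) = 1.27×10^6 m/s.
r = mv/(qB) = (3.15×10^-26)(1.27×10^6) / [(1×1.60×10^-19)(9.56×10^-3)] = 26.2 m.

r ≈ 26.2 m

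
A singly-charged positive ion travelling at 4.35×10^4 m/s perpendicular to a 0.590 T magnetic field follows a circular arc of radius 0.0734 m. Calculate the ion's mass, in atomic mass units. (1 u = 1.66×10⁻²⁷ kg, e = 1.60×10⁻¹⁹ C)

qvB = mv²/r ⇒ m = qBr/v.
m = (1×1.60×10^-19)(0.590)(0.0734) / (4.35×10^4) = 1.59×10^-25 kg = 96.0 u.

m ≈ 96.0 u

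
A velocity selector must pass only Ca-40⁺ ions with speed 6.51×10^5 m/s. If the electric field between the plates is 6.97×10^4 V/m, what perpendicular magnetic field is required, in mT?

qE = qvB ⇒ B = E/v = (6.97×10^4) / (6.51×10^5) = 0.107 T.

B ≈ 107 mT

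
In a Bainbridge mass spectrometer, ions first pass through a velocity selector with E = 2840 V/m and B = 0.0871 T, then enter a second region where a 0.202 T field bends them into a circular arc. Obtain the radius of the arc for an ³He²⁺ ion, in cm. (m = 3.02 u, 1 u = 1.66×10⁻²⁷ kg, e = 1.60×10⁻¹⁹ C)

r ≈ 0.253 cm

The selector passes v = E/B = 2840/0.0871 = 3.26×10^4 m/s.
In the deflection region, r = mv/(qB₂) = (5.01×10^-27)(3.26×10^4) / [(2×1.60×10^-19)(0.202)] = 2.53×10^-3 m.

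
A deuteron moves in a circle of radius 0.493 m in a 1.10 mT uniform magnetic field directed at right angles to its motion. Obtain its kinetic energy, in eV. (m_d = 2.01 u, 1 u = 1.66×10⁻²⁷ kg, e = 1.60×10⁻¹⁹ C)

v = qBr/m = (1×1.60×10^-19)(1.10×10^-3)(0.493) / (3.34×10^-27) = 2.60×10^4 m/s.
K = ½mv² = 0.5·(3.34×10^-27)·(2.60×10^4)² = 1.13×10^-18 J = 7.05 eV.

K ≈ 7.05 eV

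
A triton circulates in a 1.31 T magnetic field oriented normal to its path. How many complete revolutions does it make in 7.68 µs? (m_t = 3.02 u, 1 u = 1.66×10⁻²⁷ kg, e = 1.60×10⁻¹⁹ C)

T = 2πm/(qB) = 2π(5.0132×10^-27) / [(1×1.60×10^-19)(1.31)] = 1.5028×10^-7 s.
N = t/T = 7.68×10^-6 / 1.5028×10^-7 ≈ 51.10, so 51 complete revolutions.

N = 51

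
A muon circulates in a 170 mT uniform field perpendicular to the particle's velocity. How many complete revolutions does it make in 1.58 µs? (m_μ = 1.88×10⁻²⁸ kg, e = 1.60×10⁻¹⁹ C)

N = 36

T = 2πm/(qB) = 2π(1.88×10^-28) / [(1×1.60×10^-19)(0.170)] = 4.3428×10^-8 s.
N = t/T = 1.58×10^-6 / 4.3428×10^-8 ≈ 36.38, so 36 complete revolutions.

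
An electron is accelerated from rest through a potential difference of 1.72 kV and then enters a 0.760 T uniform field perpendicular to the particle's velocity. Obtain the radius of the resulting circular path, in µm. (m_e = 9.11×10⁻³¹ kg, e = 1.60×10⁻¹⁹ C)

The kinetic energy gained is K = qV = (1×1.60×10^-19)(1720) = 2.75×10^-16 J.
v = √(2K/m) = 2.46×10^7 m/s.
r = mv/(qB) = (9.11×10^-31)(2.46×10^7) / [(1×1.60×10^-19)(0.760)] = 1.84×10^-4 m.

r ≈ 184 µm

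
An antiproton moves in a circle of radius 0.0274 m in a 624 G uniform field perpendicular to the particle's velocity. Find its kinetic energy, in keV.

v = qBr/m = (1×1.60×10^-19)(0.0624)(0.0274) / (1.67×10^-27) = 1.64×10^5 m/s.
K = ½mv² = 0.5·(1.67×10^-27)·(1.64×10^5)² = 2.24×10^-17 J = 0.140 keV.

K ≈ 0.140 keV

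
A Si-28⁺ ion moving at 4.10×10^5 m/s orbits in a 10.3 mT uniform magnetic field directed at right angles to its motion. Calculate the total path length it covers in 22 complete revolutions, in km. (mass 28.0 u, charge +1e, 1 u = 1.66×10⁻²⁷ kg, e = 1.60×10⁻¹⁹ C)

r = mv/(qB) = 11.6 m, so one revolution covers 2πr = 72.7 m.
In 22 revolutions: L = 22·2πr = 1600 m.

L ≈ 1.60 km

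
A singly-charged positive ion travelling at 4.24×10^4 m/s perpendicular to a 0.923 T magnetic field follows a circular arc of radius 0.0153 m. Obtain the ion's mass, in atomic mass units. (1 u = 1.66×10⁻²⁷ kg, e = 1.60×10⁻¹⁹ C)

qvB = mv²/r ⇒ m = qBr/v.
m = (1×1.60×10^-19)(0.923)(0.0153) / (4.24×10^4) = 5.33×10^-26 kg = 32.1 u.

m ≈ 32.1 u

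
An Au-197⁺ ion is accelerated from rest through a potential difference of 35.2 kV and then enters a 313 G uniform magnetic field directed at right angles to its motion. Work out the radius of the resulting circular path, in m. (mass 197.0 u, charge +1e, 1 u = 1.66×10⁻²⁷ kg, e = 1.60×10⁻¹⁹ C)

The kinetic energy gained is K = qV = (1×1.60×10^-19)(3.52×10^4) = 5.63×10^-15 J.
v = √(2K/m) = 1.86×10^5 m/s.
r = mv/(qB) = (3.27×10^-25)(1.86×10^5) / [(1×1.60×10^-19)(0.0313)] = 12.1 m.

r ≈ 12.1 m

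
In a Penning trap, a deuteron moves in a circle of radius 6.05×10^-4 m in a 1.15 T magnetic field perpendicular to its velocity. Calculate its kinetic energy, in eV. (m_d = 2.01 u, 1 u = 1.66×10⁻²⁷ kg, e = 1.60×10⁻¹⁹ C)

K ≈ 11.6 eV

v = qBr/m = (1×1.60×10^-19)(1.15)(6.05×10^-4) / (3.34×10^-27) = 3.34×10^4 m/s.
K = ½mv² = 0.5·(3.34×10^-27)·(3.34×10^4)² = 1.86×10^-18 J = 11.6 eV.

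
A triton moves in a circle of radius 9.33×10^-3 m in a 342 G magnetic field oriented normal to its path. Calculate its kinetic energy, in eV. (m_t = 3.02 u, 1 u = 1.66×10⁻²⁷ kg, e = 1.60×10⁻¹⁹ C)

K ≈ 1.62 eV

v = qBr/m = (1×1.60×10^-19)(0.0342)(9.33×10^-3) / (5.01×10^-27) = 1.02×10^4 m/s.
K = ½mv² = 0.5·(5.01×10^-27)·(1.02×10^4)² = 2.60×10^-19 J = 1.62 eV.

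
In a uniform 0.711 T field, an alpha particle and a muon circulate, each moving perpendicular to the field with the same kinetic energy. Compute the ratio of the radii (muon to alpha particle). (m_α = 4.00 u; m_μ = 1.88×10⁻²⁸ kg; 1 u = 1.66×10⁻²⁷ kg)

r = √(2mK)/(qB) ⇒ at equal K, r ∝ √m/q.
r_{muon}/r_{alpha particle} = 0.337.

ratio ≈ 0.337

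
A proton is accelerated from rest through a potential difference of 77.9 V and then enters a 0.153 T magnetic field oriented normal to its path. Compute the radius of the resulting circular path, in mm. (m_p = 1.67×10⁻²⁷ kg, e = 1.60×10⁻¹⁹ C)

r ≈ 8.33 mm

The kinetic energy gained is K = qV = (1×1.60×10^-19)(77.9) = 1.25×10^-17 J.
v = √(2K/m) = 1.22×10^5 m/s.
r = mv/(qB) = (1.67×10^-27)(1.22×10^5) / [(1×1.60×10^-19)(0.153)] = 8.33×10^-3 m.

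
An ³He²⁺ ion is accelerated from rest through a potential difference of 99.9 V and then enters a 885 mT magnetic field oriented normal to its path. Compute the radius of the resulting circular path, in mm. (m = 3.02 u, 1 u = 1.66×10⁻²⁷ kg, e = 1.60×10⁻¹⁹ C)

r ≈ 2.00 mm

The kinetic energy gained is K = qV = (2×1.60×10^-19)(99.9) = 3.20×10^-17 J.
v = √(2K/m) = 1.13×10^5 m/s.
r = mv/(qB) = (5.01×10^-27)(1.13×10^5) / [(2×1.60×10^-19)(0.885)] = 2.00×10^-3 m.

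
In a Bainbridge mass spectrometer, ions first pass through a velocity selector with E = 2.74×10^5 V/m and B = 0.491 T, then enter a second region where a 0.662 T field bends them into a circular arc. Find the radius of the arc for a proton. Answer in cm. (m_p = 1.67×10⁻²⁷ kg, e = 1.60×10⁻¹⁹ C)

r ≈ 0.880 cm

The selector passes v = E/B = 2.74×10^5/0.491 = 5.58×10^5 m/s.
In the deflection region, r = mv/(qB₂) = (1.67×10^-27)(5.58×10^5) / [(1×1.60×10^-19)(0.662)] = 8.80×10^-3 m.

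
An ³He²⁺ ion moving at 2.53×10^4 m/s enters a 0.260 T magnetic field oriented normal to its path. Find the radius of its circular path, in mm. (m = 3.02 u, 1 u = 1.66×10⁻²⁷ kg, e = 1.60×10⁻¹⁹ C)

The magnetic force provides the centripetal force: qvB = mv²/r, so r = mv/(qB).
r = (5.01×10^-27 kg)(2.53×10^4 m/s) / [(2×1.60×10^-19 C)(0.260 T)] = 1.52×10^-3 m.

r ≈ 1.52 mm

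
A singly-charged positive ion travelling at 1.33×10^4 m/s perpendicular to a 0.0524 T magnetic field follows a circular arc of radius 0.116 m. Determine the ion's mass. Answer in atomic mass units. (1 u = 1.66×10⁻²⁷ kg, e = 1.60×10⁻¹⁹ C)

qvB = mv²/r ⇒ m = qBr/v.
m = (1×1.60×10^-19)(0.0524)(0.116) / (1.33×10^4) = 7.31×10^-26 kg = 44.1 u.

m ≈ 44.1 u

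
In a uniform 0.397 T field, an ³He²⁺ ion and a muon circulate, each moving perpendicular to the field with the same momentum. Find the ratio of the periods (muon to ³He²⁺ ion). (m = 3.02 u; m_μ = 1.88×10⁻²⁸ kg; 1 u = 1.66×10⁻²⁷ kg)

ratio ≈ 0.0750

T = 2πm/(qB) is independent of speed, so T₂/T₁ = (m₂/q₂)/(m₁/q₁).
T_{muon}/T_{³He²⁺ ion} = (1.88×10^-28/1e) / (5.01×10^-27/2e) = 0.0750.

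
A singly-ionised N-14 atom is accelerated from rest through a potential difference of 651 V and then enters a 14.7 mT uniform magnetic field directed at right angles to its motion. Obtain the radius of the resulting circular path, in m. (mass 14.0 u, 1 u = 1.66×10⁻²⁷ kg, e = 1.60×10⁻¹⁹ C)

r ≈ 0.936 m

The kinetic energy gained is K = qV = (1×1.60×10^-19)(651) = 1.04×10^-16 J.
v = √(2K/m) = 9.47×10^4 m/s.
r = mv/(qB) = (2.32×10^-26)(9.47×10^4) / [(1×1.60×10^-19)(0.0147)] = 0.936 m.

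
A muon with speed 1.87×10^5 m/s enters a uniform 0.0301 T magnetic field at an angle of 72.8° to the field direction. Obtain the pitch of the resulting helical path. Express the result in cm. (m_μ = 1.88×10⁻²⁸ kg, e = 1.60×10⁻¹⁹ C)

pitch ≈ 1.36 cm

The velocity component along B is v∥ = v cos72.8° = 5.53×10^4 m/s.
The cyclotron period T = 2πm/(qB) = 2.45×10^-7 s is set by m, q, B alone.
Pitch = v∥·T = (5.53×10^4)(2.45×10^-7) = 0.0136 m.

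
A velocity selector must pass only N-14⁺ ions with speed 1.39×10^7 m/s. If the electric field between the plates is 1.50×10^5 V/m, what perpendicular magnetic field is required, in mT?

B ≈ 10.8 mT

qE = qvB ⇒ B = E/v = (1.50×10^5) / (1.39×10^7) = 0.0108 T.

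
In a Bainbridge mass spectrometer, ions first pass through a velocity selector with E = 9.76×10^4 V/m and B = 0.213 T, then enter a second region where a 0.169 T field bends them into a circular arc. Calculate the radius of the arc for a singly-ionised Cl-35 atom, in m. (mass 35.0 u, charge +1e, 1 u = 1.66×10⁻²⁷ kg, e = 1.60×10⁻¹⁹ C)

The selector passes v = E/B = 9.76×10^4/0.213 = 4.58×10^5 m/s.
In the deflection region, r = mv/(qB₂) = (5.81×10^-26)(4.58×10^5) / [(1×1.60×10^-19)(0.169)] = 0.985 m.

r ≈ 0.985 m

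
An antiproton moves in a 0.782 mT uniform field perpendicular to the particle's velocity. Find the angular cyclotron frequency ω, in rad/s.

ω ≈ 7.49×10^4 rad/s

ω = qB/m = (1×1.60×10^-19)(7.82×10^-4) / (1.67×10^-27) = 7.49×10^4 rad/s.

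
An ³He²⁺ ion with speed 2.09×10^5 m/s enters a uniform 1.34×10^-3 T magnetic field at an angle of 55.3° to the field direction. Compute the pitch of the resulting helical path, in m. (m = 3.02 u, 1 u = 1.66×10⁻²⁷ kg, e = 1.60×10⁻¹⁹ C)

pitch ≈ 8.74 m

The velocity component along B is v∥ = v cos55.3° = 1.19×10^5 m/s.
The cyclotron period T = 2πm/(qB) = 7.35×10^-5 s is set by m, q, B alone.
Pitch = v∥·T = (1.19×10^5)(7.35×10^-5) = 8.74 m.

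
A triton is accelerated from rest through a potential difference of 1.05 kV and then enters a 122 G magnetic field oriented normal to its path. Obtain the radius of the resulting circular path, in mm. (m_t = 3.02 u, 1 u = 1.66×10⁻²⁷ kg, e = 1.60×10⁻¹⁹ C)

The kinetic energy gained is K = qV = (1×1.60×10^-19)(1050) = 1.68×10^-16 J.
v = √(2K/m) = 2.59×10^5 m/s.
r = mv/(qB) = (5.01×10^-27)(2.59×10^5) / [(1×1.60×10^-19)(0.0122)] = 0.665 m.

r ≈ 665 mm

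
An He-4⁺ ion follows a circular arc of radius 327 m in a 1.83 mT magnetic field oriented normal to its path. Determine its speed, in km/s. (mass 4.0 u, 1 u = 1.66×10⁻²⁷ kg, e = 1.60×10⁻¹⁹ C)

From qvB = mv²/r, v = qBr/m.
v = (1×1.60×10^-19)(1.83×10^-3)(327) / (6.64×10^-27) = 1.44×10^7 m/s.

v ≈ 14400 km/s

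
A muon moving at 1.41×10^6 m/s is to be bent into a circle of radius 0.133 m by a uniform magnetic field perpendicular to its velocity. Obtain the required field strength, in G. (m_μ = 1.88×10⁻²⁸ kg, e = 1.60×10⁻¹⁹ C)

B ≈ 125 G

qvB = mv²/r gives B = mv/(qr).
B = (1.88×10^-28)(1.41×10^6) / [(1×1.60×10^-19)(0.133)] = 0.0125 T.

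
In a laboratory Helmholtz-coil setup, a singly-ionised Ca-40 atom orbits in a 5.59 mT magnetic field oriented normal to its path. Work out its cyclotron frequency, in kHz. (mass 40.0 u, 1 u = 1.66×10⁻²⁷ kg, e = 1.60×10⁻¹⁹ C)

f = qB/(2πm) = (1×1.60×10^-19)(5.59×10^-3) / [2π(6.64×10^-26)] = 2140 Hz.

f ≈ 2.14 kHz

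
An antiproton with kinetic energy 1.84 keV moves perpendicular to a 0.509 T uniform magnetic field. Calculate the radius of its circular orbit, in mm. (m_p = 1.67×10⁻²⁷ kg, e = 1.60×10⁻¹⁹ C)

Convert the energy: K = 1.84 keV = 2.94×10^-16 J.
v = √(2K/m) = √(2·2.94×10^-16/1.67×10^-27) = 5.94×10^5 m/s.
r = mv/(qB) = (1.67×10^-27)(5.94×10^5) / [(1×1.60×10^-19)(0.509)] = 0.0122 m.

r ≈ 12.2 mm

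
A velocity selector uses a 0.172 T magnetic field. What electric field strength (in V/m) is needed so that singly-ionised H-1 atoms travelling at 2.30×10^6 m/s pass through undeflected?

E ≈ 3.96×10^5 V/m

qE = qvB ⇒ E = vB = (2.30×10^6)(0.172) = 3.96×10^5 V/m.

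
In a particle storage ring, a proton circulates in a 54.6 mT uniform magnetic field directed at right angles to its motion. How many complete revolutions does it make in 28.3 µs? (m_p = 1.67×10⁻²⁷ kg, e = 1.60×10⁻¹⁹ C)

N = 23

T = 2πm/(qB) = 2π(1.67×10^-27) / [(1×1.60×10^-19)(0.0546)] = 1.2011×10^-6 s.
N = t/T = 2.83×10^-5 / 1.2011×10^-6 ≈ 23.56, so 23 complete revolutions.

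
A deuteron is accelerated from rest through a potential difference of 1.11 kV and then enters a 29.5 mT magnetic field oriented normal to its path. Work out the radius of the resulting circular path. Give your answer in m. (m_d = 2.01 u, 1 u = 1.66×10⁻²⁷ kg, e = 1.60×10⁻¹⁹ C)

The kinetic energy gained is K = qV = (1×1.60×10^-19)(1110) = 1.78×10^-16 J.
v = √(2K/m) = 3.26×10^5 m/s.
r = mv/(qB) = (3.34×10^-27)(3.26×10^5) / [(1×1.60×10^-19)(0.0295)] = 0.231 m.

r ≈ 0.231 m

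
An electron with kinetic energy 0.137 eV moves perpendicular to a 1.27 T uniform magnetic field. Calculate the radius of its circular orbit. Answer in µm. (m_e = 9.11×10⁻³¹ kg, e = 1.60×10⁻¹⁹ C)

Convert the energy: K = 0.137 eV = 2.19×10^-20 J.
v = √(2K/m) = √(2·2.19×10^-20/9.11×10^-31) = 2.19×10^5 m/s.
r = mv/(qB) = (9.11×10^-31)(2.19×10^5) / [(1×1.60×10^-19)(1.27)] = 9.83×10^-7 m.

r ≈ 0.983 µm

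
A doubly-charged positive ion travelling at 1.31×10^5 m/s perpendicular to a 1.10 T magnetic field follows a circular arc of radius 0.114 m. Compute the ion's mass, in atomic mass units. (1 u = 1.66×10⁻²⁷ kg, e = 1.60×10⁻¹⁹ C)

qvB = mv²/r ⇒ m = qBr/v.
m = (2×1.60×10^-19)(1.10)(0.114) / (1.31×10^5) = 3.06×10^-25 kg = 185 u.

m ≈ 185 u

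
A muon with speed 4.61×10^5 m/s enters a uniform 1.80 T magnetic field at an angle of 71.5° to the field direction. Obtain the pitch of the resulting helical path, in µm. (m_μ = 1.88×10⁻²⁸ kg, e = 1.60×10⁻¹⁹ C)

The velocity component along B is v∥ = v cos71.5° = 1.46×10^5 m/s.
The cyclotron period T = 2πm/(qB) = 4.10×10^-9 s is set by m, q, B alone.
Pitch = v∥·T = (1.46×10^5)(4.10×10^-9) = 6.00×10^-4 m.

pitch ≈ 600 µm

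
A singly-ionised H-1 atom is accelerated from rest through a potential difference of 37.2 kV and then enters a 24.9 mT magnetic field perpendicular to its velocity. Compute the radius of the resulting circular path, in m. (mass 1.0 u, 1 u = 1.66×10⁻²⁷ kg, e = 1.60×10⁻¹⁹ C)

The kinetic energy gained is K = qV = (1×1.60×10^-19)(3.72×10^4) = 5.95×10^-15 J.
v = √(2K/m) = 2.68×10^6 m/s.
r = mv/(qB) = (1.66×10^-27)(2.68×10^6) / [(1×1.60×10^-19)(0.0249)] = 1.12 m.

r ≈ 1.12 m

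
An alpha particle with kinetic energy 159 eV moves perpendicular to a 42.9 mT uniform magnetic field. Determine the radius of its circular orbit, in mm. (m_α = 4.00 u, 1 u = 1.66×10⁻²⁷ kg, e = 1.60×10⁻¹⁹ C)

r ≈ 42.3 mm

Convert the energy: K = 159 eV = 2.54×10^-17 J.
v = √(2K/m) = √(2·2.54×10^-17/6.64×10^-27) = 8.75×10^4 m/s.
r = mv/(qB) = (6.64×10^-27)(8.75×10^4) / [(2×1.60×10^-19)(0.0429)] = 0.0423 m.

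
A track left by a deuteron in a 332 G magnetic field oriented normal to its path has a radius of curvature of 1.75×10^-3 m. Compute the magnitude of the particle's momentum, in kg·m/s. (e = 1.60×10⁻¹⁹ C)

p ≈ 9.30×10^-24 kg·m/s

Since qvB = mv²/r, the momentum p = mv = qBr.
p = (1×1.60×10^-19)(0.0332)(1.75×10^-3) = 9.30×10^-24 kg·m/s.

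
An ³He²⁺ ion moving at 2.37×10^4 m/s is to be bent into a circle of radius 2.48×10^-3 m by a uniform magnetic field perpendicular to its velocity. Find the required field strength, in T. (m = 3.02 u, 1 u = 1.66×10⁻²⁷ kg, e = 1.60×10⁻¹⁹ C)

qvB = mv²/r gives B = mv/(qr).
B = (5.01×10^-27)(2.37×10^4) / [(2×1.60×10^-19)(2.48×10^-3)] = 0.150 T.

B ≈ 0.150 T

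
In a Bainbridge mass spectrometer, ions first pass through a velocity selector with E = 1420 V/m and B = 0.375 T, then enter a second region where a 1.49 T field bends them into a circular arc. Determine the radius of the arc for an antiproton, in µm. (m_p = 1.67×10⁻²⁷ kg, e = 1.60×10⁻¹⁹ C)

r ≈ 26.5 µm

The selector passes v = E/B = 1420/0.375 = 3790 m/s.
In the deflection region, r = mv/(qB₂) = (1.67×10^-27)(3790) / [(1×1.60×10^-19)(1.49)] = 2.65×10^-5 m.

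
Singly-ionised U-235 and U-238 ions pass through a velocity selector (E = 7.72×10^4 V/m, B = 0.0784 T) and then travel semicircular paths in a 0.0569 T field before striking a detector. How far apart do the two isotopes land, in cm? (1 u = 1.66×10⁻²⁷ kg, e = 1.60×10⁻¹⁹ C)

Both emerge at v = E/B₁ = 9.85×10^5 m/s.
r = mv/(qB₂), so r₁ = 42.193 m and r₂ = 42.732 m, giving Δr = 0.539 m.
After a semicircle each ion lands a diameter 2r from the entry slit, so the separation is 2Δr = 1.08 m.

Δd ≈ 108 cm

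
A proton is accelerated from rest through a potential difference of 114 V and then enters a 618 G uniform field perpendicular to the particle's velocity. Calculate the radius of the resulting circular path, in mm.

r ≈ 25.0 mm

The kinetic energy gained is K = qV = (1×1.60×10^-19)(114) = 1.82×10^-17 J.
v = √(2K/m) = 1.48×10^5 m/s.
r = mv/(qB) = (1.67×10^-27)(1.48×10^5) / [(1×1.60×10^-19)(0.0618)] = 0.0250 m.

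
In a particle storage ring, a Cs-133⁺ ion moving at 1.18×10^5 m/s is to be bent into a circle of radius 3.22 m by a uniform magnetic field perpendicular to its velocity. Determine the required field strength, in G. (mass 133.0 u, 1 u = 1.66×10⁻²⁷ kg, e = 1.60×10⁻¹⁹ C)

qvB = mv²/r gives B = mv/(qr).
B = (2.21×10^-25)(1.18×10^5) / [(1×1.60×10^-19)(3.22)] = 0.0506 T.

B ≈ 506 G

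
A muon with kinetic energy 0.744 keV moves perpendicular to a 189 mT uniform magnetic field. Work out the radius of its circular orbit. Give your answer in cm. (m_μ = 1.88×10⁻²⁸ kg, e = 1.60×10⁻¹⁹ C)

Convert the energy: K = 0.744 keV = 1.19×10^-16 J.
v = √(2K/m) = √(2·1.19×10^-16/1.88×10^-28) = 1.13×10^6 m/s.
r = mv/(qB) = (1.88×10^-28)(1.13×10^6) / [(1×1.60×10^-19)(0.189)] = 7.00×10^-3 m.

r ≈ 0.700 cm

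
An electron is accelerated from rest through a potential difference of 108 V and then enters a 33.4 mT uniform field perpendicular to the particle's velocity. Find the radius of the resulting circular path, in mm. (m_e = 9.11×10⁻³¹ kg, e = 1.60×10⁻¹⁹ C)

r ≈ 1.05 mm

The kinetic energy gained is K = qV = (1×1.60×10^-19)(108) = 1.73×10^-17 J.
v = √(2K/m) = 6.16×10^6 m/s.
r = mv/(qB) = (9.11×10^-31)(6.16×10^6) / [(1×1.60×10^-19)(0.0334)] = 1.05×10^-3 m.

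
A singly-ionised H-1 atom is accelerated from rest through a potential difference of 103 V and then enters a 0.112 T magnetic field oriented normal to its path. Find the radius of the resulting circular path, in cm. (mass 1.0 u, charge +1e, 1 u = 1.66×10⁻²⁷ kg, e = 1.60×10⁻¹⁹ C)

r ≈ 1.31 cm

The kinetic energy gained is K = qV = (1×1.60×10^-19)(103) = 1.65×10^-17 J.
v = √(2K/m) = 1.41×10^5 m/s.
r = mv/(qB) = (1.66×10^-27)(1.41×10^5) / [(1×1.60×10^-19)(0.112)] = 0.0131 m.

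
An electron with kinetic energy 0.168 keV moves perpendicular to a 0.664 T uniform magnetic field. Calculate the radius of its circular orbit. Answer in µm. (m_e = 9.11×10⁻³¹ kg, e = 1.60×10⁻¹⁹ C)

r ≈ 65.9 µm

Convert the energy: K = 0.168 keV = 2.69×10^-17 J.
v = √(2K/m) = √(2·2.69×10^-17/9.11×10^-31) = 7.68×10^6 m/s.
r = mv/(qB) = (9.11×10^-31)(7.68×10^6) / [(1×1.60×10^-19)(0.664)] = 6.59×10^-5 m.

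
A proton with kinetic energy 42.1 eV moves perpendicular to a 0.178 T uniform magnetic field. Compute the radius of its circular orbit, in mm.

Convert the energy: K = 42.1 eV = 6.74×10^-18 J.
v = √(2K/m) = √(2·6.74×10^-18/1.67×10^-27) = 8.98×10^4 m/s.
r = mv/(qB) = (1.67×10^-27)(8.98×10^4) / [(1×1.60×10^-19)(0.178)] = 5.27×10^-3 m.

r ≈ 5.27 mm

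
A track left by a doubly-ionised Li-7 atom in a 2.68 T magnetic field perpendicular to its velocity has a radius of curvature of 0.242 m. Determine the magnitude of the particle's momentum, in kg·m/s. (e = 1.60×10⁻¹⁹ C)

p ≈ 2.08×10^-19 kg·m/s

Since qvB = mv²/r, the momentum p = mv = qBr.
p = (2×1.60×10^-19)(2.68)(0.242) = 2.08×10^-19 kg·m/s.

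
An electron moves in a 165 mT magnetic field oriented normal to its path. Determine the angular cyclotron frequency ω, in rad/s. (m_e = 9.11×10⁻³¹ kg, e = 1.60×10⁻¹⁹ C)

ω ≈ 2.90×10^10 rad/s

ω = qB/m = (1×1.60×10^-19)(0.165) / (9.11×10^-31) = 2.90×10^10 rad/s.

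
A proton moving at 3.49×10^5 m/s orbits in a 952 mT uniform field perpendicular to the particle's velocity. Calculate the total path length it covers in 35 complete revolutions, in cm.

L ≈ 84.1 cm

r = mv/(qB) = 3.83×10^-3 m, so one revolution covers 2πr = 0.0240 m.
In 35 revolutions: L = 35·2πr = 0.841 m.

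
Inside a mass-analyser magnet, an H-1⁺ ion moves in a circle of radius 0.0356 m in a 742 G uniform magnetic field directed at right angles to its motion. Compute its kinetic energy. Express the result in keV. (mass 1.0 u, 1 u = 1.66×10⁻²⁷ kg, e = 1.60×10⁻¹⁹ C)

v = qBr/m = (1×1.60×10^-19)(0.0742)(0.0356) / (1.66×10^-27) = 2.55×10^5 m/s.
K = ½mv² = 0.5·(1.66×10^-27)·(2.55×10^5)² = 5.38×10^-17 J = 0.336 keV.

K ≈ 0.336 keV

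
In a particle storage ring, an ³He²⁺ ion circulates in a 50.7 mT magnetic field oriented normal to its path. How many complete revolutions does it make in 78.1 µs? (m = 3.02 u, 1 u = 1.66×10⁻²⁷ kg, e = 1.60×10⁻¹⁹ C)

T = 2πm/(qB) = 2π(5.0132×10^-27) / [(2×1.60×10^-19)(0.0507)] = 1.9415×10^-6 s.
N = t/T = 7.81×10^-5 / 1.9415×10^-6 ≈ 40.23, so 40 complete revolutions.

N = 40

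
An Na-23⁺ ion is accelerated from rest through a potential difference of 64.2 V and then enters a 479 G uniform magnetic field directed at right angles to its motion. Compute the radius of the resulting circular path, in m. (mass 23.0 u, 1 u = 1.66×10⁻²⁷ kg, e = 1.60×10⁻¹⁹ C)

The kinetic energy gained is K = qV = (1×1.60×10^-19)(64.2) = 1.03×10^-17 J.
v = √(2K/m) = 2.32×10^4 m/s.
r = mv/(qB) = (3.82×10^-26)(2.32×10^4) / [(1×1.60×10^-19)(0.0479)] = 0.116 m.

r ≈ 0.116 m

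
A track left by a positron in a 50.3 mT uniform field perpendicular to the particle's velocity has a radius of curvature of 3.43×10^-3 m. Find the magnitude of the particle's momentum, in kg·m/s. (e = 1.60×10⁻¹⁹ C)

p ≈ 2.76×10^-23 kg·m/s

Since qvB = mv²/r, the momentum p = mv = qBr.
p = (1×1.60×10^-19)(0.0503)(3.43×10^-3) = 2.76×10^-23 kg·m/s.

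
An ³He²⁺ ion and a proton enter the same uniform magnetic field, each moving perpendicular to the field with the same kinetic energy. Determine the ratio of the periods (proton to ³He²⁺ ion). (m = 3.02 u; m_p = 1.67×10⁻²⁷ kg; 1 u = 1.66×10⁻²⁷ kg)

ratio ≈ 0.666

T = 2πm/(qB) is independent of speed, so T₂/T₁ = (m₂/q₂)/(m₁/q₁).
T_{proton}/T_{³He²⁺ ion} = (1.67×10^-27/1e) / (5.01×10^-27/2e) = 0.666.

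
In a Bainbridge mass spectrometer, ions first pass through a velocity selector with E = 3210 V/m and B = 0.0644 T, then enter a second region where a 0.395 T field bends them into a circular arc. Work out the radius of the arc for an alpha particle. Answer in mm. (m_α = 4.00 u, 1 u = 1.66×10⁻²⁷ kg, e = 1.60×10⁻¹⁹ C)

r ≈ 2.62 mm

The selector passes v = E/B = 3210/0.0644 = 4.98×10^4 m/s.
In the deflection region, r = mv/(qB₂) = (6.64×10^-27)(4.98×10^4) / [(2×1.60×10^-19)(0.395)] = 2.62×10^-3 m.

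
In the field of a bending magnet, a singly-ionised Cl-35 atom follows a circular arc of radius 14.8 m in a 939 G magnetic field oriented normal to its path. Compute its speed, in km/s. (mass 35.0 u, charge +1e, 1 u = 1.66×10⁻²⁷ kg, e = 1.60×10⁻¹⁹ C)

v ≈ 3830 km/s

From qvB = mv²/r, v = qBr/m.
v = (1×1.60×10^-19)(0.0939)(14.8) / (5.81×10^-26) = 3.83×10^6 m/s.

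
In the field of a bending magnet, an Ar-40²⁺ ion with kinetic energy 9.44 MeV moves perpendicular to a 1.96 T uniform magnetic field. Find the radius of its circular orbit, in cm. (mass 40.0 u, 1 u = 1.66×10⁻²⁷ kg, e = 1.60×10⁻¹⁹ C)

Convert the energy: K = 9.44 MeV = 1.51×10^-12 J.
v = √(2K/m) = √(2·1.51×10^-12/6.64×10^-26) = 6.74×10^6 m/s.
r = mv/(qB) = (6.64×10^-26)(6.74×10^6) / [(2×1.60×10^-19)(1.96)] = 0.714 m.

r ≈ 71.4 cm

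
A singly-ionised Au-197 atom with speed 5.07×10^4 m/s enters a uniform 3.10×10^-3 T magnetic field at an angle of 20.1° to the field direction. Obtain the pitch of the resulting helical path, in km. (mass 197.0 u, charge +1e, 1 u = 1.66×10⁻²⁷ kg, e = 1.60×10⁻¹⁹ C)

pitch ≈ 0.197 km

The velocity component along B is v∥ = v cos20.1° = 4.76×10^4 m/s.
The cyclotron period T = 2πm/(qB) = 4.14×10^-3 s is set by m, q, B alone.
Pitch = v∥·T = (4.76×10^4)(4.14×10^-3) = 197 m.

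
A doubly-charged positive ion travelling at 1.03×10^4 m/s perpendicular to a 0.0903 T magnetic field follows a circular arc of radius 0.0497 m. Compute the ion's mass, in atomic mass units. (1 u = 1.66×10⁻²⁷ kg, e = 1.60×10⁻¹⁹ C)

qvB = mv²/r ⇒ m = qBr/v.
m = (2×1.60×10^-19)(0.0903)(0.0497) / (1.03×10^4) = 1.39×10^-25 kg = 84.0 u.

m ≈ 84.0 u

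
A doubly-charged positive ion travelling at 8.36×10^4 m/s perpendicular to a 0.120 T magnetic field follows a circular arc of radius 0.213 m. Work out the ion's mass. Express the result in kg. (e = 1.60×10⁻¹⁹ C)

qvB = mv²/r ⇒ m = qBr/v.
m = (2×1.60×10^-19)(0.120)(0.213) / (8.36×10^4) = 9.78×10^-26 kg.

m ≈ 9.78×10^-26 kg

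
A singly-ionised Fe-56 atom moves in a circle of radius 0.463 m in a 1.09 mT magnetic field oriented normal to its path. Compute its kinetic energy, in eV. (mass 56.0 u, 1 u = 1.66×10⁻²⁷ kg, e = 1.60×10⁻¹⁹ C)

K ≈ 0.219 eV

v = qBr/m = (1×1.60×10^-19)(1.09×10^-3)(0.463) / (9.30×10^-26) = 869 m/s.
K = ½mv² = 0.5·(9.30×10^-26)·(869)² = 3.51×10^-20 J = 0.219 eV.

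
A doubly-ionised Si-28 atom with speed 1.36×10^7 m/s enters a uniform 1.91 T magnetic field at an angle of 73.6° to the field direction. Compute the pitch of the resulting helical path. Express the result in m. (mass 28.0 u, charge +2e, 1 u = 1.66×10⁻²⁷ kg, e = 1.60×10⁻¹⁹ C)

pitch ≈ 1.83 m

The velocity component along B is v∥ = v cos73.6° = 3.84×10^6 m/s.
The cyclotron period T = 2πm/(qB) = 4.78×10^-7 s is set by m, q, B alone.
Pitch = v∥·T = (3.84×10^6)(4.78×10^-7) = 1.83 m.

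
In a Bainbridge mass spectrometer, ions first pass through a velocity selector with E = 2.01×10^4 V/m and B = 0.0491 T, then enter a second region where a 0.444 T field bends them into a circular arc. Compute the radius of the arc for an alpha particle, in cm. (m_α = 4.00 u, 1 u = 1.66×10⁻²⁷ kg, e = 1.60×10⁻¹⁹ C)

The selector passes v = E/B = 2.01×10^4/0.0491 = 4.09×10^5 m/s.
In the deflection region, r = mv/(qB₂) = (6.64×10^-27)(4.09×10^5) / [(2×1.60×10^-19)(0.444)] = 0.0191 m.

r ≈ 1.91 cm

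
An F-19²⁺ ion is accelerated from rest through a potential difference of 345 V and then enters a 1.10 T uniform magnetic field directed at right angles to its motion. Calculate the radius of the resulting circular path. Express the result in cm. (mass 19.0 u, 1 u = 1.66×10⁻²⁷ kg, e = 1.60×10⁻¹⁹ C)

The kinetic energy gained is K = qV = (2×1.60×10^-19)(345) = 1.10×10^-16 J.
v = √(2K/m) = 8.37×10^4 m/s.
r = mv/(qB) = (3.15×10^-26)(8.37×10^4) / [(2×1.60×10^-19)(1.10)] = 7.50×10^-3 m.

r ≈ 0.750 cm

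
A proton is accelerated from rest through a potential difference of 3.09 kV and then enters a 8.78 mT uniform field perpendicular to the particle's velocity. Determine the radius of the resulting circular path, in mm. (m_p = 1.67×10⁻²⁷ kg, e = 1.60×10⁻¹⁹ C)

r ≈ 915 mm

The kinetic energy gained is K = qV = (1×1.60×10^-19)(3090) = 4.94×10^-16 J.
v = √(2K/m) = 7.69×10^5 m/s.
r = mv/(qB) = (1.67×10^-27)(7.69×10^5) / [(1×1.60×10^-19)(8.78×10^-3)] = 0.915 m.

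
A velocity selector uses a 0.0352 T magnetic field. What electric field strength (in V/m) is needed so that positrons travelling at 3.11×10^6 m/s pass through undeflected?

E ≈ 1.09×10^5 V/m

qE = qvB ⇒ E = vB = (3.11×10^6)(0.0352) = 1.09×10^5 V/m.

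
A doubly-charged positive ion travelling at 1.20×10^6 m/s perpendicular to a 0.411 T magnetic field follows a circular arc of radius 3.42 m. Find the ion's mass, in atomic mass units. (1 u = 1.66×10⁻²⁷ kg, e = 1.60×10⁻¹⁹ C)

qvB = mv²/r ⇒ m = qBr/v.
m = (2×1.60×10^-19)(0.411)(3.42) / (1.20×10^6) = 3.75×10^-25 kg = 226 u.

m ≈ 226 u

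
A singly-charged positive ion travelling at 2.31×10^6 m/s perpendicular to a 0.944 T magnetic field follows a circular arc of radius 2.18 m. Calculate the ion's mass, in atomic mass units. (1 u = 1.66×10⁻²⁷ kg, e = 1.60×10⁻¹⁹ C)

m ≈ 85.9 u

qvB = mv²/r ⇒ m = qBr/v.
m = (1×1.60×10^-19)(0.944)(2.18) / (2.31×10^6) = 1.43×10^-25 kg = 85.9 u.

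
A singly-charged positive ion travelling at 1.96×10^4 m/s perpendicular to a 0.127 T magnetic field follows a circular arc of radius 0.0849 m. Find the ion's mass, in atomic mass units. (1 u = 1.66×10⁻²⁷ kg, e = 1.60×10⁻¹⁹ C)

m ≈ 53.0 u

qvB = mv²/r ⇒ m = qBr/v.
m = (1×1.60×10^-19)(0.127)(0.0849) / (1.96×10^4) = 8.80×10^-26 kg = 53.0 u.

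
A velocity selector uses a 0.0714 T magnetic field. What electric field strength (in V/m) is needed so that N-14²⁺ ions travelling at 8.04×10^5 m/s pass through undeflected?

E ≈ 5.74×10^4 V/m

qE = qvB ⇒ E = vB = (8.04×10^5)(0.0714) = 5.74×10^4 V/m.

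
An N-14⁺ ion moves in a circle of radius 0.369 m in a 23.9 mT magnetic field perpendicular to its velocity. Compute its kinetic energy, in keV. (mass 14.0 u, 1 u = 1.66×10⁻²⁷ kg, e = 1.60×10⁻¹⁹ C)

v = qBr/m = (1×1.60×10^-19)(0.0239)(0.369) / (2.32×10^-26) = 6.07×10^4 m/s.
K = ½mv² = 0.5·(2.32×10^-26)·(6.07×10^4)² = 4.28×10^-17 J = 0.268 keV.

K ≈ 0.268 keV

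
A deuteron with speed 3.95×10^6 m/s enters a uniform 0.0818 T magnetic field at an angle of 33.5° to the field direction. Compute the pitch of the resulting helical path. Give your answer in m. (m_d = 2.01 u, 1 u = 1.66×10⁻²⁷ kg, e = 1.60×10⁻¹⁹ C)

pitch ≈ 5.28 m

The velocity component along B is v∥ = v cos33.5° = 3.29×10^6 m/s.
The cyclotron period T = 2πm/(qB) = 1.60×10^-6 s is set by m, q, B alone.
Pitch = v∥·T = (3.29×10^6)(1.60×10^-6) = 5.28 m.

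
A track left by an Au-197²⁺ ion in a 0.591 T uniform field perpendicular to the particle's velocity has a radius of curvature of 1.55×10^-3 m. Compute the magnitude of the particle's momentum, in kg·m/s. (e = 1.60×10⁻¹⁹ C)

p ≈ 2.93×10^-22 kg·m/s

Since qvB = mv²/r, the momentum p = mv = qBr.
p = (2×1.60×10^-19)(0.591)(1.55×10^-3) = 2.93×10^-22 kg·m/s.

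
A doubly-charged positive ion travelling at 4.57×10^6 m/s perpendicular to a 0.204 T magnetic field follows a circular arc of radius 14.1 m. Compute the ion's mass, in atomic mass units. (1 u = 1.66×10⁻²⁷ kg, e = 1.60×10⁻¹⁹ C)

m ≈ 121 u

qvB = mv²/r ⇒ m = qBr/v.
m = (2×1.60×10^-19)(0.204)(14.1) / (4.57×10^6) = 2.01×10^-25 kg = 121 u.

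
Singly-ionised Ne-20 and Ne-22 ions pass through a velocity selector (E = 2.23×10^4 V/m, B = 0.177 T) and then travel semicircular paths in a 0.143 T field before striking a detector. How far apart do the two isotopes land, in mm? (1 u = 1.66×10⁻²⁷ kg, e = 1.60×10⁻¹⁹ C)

Δd ≈ 36.6 mm

Both emerge at v = E/B₁ = 1.26×10^5 m/s.
r = mv/(qB₂), so r₁ = 0.1828 m and r₂ = 0.2011 m, giving Δr = 0.0183 m.
After a semicircle each ion lands a diameter 2r from the entry slit, so the separation is 2Δr = 0.0366 m.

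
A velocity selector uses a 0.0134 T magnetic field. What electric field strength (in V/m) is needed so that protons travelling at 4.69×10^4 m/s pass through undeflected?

E ≈ 628 V/m

qE = qvB ⇒ E = vB = (4.69×10^4)(0.0134) = 628 V/m.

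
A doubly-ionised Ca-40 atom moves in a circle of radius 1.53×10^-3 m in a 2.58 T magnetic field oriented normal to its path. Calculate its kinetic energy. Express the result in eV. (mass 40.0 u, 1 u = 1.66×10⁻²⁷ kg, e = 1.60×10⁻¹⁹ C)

K ≈ 75.1 eV

v = qBr/m = (2×1.60×10^-19)(2.58)(1.53×10^-3) / (6.64×10^-26) = 1.90×10^4 m/s.
K = ½mv² = 0.5·(6.64×10^-26)·(1.90×10^4)² = 1.20×10^-17 J = 75.1 eV.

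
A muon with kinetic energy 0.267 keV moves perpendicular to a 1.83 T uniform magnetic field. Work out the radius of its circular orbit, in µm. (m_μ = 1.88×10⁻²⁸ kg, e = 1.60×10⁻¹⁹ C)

Convert the energy: K = 0.267 keV = 4.27×10^-17 J.
v = √(2K/m) = √(2·4.27×10^-17/1.88×10^-28) = 6.74×10^5 m/s.
r = mv/(qB) = (1.88×10^-28)(6.74×10^5) / [(1×1.60×10^-19)(1.83)] = 4.33×10^-4 m.

r ≈ 433 µm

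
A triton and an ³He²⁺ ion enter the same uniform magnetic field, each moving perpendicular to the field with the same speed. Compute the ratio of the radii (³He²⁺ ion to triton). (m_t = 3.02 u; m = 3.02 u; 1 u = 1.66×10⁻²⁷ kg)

ratio ≈ 0.500

r = mv/(qB) ⇒ at equal v, r ∝ m/q.
r_{³He²⁺ ion}/r_{triton} = 0.500.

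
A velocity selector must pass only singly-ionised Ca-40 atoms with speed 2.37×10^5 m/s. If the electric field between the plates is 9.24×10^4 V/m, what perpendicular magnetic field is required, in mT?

qE = qvB ⇒ B = E/v = (9.24×10^4) / (2.37×10^5) = 0.390 T.

B ≈ 390 mT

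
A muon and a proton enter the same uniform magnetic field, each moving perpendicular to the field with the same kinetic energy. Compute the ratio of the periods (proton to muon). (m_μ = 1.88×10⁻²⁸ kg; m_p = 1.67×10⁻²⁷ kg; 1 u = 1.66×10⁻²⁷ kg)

T = 2πm/(qB) is independent of speed, so T₂/T₁ = (m₂/q₂)/(m₁/q₁).
T_{proton}/T_{muon} = (1.67×10^-27/1e) / (1.88×10^-28/1e) = 8.88.

ratio ≈ 8.88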